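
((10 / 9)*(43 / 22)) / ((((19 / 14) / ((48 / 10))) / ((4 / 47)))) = 19264 / 29469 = 0.65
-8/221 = -0.04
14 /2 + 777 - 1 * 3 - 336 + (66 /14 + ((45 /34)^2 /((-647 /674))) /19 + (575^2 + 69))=16470248427149 /49737478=331143.62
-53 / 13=-4.08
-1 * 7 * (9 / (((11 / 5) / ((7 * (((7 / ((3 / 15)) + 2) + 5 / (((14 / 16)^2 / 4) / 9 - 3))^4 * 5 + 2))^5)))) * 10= -81226510477594832261341051618943785400934784595049704447455644182950971276700750282589653594817765212567438491135814350 / 591115929524599255971866180692629213977653011026939520037236208656924835540811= -137412149496496686141550500000000000000000.00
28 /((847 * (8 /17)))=17 /242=0.07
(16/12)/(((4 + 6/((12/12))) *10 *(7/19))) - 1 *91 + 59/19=-876389/9975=-87.86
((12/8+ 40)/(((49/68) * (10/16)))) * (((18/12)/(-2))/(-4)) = 4233/245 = 17.28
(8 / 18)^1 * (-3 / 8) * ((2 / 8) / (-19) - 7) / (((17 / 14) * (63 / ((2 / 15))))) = 0.00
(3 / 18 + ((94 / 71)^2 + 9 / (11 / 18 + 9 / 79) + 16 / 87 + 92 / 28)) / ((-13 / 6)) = -112693517471 / 13715598169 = -8.22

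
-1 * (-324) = 324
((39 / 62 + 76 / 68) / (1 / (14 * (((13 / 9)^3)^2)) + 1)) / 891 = 62203087583 / 31980009192219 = 0.00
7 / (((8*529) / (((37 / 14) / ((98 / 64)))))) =74 / 25921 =0.00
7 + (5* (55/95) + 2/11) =10.08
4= 4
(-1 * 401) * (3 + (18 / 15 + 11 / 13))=-2023.51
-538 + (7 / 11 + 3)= -5878 / 11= -534.36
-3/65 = -0.05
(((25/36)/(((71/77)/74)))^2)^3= 130555372270747819922119140625/4356975551184650304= 29964678648.53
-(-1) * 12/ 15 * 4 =16/ 5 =3.20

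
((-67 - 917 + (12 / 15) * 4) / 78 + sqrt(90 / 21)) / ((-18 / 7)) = 8582 / 1755 - sqrt(210) / 18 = 4.08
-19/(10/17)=-323/10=-32.30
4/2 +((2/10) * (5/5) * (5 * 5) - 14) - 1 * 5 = -12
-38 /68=-19 /34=-0.56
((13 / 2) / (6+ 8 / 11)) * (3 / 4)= 429 / 592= 0.72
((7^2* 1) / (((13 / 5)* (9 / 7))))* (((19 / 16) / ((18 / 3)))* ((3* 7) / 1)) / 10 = 45619 / 7488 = 6.09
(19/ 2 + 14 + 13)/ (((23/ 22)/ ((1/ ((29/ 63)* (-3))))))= -16863/ 667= -25.28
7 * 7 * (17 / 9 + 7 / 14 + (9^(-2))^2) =1536101 / 13122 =117.06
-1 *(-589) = 589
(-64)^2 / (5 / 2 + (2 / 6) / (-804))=9879552 / 6029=1638.67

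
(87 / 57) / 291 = 29 / 5529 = 0.01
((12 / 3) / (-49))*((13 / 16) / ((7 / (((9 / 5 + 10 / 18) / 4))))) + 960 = 118540111 / 123480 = 959.99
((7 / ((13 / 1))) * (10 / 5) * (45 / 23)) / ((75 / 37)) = 1554 / 1495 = 1.04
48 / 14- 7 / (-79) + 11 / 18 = 41093 / 9954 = 4.13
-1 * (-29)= 29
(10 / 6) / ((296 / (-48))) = -10 / 37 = -0.27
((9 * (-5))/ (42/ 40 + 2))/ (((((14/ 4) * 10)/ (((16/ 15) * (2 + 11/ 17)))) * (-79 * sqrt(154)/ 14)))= 8640 * sqrt(154)/ 6308071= 0.02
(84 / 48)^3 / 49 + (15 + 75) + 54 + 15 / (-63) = 193363 / 1344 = 143.87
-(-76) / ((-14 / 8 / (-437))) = 132848 / 7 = 18978.29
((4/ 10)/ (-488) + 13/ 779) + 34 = 32328001/ 950380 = 34.02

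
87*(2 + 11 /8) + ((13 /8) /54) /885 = 112258723 /382320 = 293.63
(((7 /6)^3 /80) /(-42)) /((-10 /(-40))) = -49 /25920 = -0.00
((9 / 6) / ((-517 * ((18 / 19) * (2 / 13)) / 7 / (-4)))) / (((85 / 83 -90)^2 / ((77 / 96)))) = 1701583 / 30131812800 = 0.00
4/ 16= 1/ 4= 0.25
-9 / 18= -1 / 2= -0.50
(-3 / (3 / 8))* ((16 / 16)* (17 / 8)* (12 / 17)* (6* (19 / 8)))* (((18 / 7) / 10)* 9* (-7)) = 2770.20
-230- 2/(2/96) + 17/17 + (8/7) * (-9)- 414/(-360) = -46779/140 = -334.14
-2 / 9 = -0.22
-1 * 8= -8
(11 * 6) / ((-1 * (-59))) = 66 / 59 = 1.12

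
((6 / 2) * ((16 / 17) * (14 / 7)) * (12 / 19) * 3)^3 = 41278242816 / 33698267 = 1224.94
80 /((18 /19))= 760 /9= 84.44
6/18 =1/3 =0.33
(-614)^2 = 376996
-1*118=-118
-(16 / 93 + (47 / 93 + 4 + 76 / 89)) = -15261 / 2759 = -5.53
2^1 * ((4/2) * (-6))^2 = 288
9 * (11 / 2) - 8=83 / 2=41.50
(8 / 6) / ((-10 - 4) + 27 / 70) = -280 / 2859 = -0.10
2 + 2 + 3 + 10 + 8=25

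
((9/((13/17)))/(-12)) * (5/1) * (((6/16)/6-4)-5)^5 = 1172943290805/4194304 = 279651.47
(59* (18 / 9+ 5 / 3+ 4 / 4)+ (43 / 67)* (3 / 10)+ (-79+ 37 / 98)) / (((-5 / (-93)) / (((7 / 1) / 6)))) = 300591779 / 70350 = 4272.80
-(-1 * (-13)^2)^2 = -28561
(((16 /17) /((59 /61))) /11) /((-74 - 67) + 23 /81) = -39528 /62877067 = -0.00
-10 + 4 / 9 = -86 / 9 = -9.56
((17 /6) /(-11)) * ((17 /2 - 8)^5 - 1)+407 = 860111 /2112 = 407.25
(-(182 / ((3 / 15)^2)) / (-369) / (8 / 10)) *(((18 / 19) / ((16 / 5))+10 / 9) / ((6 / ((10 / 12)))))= 109484375 / 36345024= 3.01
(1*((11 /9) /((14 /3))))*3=11 /14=0.79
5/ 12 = 0.42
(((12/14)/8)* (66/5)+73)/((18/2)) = 5209/630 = 8.27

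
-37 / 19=-1.95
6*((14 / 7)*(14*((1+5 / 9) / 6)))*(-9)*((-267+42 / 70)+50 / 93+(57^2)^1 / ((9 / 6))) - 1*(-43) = -346337093 / 465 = -744810.95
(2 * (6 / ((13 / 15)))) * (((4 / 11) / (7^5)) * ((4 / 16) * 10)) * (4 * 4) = 28800 / 2403401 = 0.01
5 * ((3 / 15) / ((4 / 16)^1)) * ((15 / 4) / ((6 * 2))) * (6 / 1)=15 / 2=7.50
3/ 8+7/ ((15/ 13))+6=1493/ 120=12.44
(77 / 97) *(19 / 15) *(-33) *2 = -32186 / 485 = -66.36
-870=-870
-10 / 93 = -0.11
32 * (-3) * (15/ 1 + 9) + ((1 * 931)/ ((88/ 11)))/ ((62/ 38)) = -553703/ 248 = -2232.67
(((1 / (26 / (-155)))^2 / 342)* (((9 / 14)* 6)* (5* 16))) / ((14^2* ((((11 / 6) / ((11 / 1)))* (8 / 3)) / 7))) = 3243375 / 1258712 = 2.58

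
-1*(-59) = 59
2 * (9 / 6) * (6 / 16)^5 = 729 / 32768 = 0.02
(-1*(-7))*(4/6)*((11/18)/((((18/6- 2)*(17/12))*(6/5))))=770/459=1.68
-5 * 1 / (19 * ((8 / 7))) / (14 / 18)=-45 / 152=-0.30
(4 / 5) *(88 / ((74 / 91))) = 86.57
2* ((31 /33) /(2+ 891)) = 62 /29469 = 0.00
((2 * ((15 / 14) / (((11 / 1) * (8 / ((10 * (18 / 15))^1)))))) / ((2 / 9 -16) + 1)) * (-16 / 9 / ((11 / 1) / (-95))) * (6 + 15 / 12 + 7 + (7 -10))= -20250 / 5929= -3.42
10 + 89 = 99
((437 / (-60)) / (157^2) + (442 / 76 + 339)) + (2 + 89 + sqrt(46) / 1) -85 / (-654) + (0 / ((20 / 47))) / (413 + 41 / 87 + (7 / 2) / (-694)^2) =sqrt(46) + 1335250707353 / 3062884740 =442.73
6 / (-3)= -2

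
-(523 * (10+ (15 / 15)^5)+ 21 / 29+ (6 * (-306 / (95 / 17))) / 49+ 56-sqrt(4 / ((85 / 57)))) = -783378562 / 134995+ 2 * sqrt(4845) / 85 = -5801.38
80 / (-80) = -1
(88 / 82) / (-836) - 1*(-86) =66993 / 779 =86.00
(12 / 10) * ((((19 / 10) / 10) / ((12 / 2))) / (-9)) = -19 / 4500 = -0.00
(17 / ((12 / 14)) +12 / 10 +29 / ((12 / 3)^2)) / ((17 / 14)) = 38381 / 2040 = 18.81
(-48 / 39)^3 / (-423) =4096 / 929331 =0.00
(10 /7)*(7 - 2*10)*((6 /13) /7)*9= -540 /49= -11.02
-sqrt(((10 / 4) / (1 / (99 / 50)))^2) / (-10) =0.50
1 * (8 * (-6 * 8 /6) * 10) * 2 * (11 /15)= -2816 /3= -938.67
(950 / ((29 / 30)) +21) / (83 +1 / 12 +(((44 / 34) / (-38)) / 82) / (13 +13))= 30068257986 / 2488816105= 12.08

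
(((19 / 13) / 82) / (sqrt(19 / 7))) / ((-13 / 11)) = -11 * sqrt(133) / 13858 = -0.01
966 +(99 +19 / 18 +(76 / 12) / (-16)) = 153455 / 144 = 1065.66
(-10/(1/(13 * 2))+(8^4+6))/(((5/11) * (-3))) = -42262/15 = -2817.47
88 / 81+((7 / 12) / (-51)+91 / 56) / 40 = 99299 / 88128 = 1.13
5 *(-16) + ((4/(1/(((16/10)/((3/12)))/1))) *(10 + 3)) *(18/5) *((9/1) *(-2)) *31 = -16715216/25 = -668608.64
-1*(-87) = 87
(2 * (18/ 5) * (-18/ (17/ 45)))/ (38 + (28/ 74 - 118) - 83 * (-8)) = -0.59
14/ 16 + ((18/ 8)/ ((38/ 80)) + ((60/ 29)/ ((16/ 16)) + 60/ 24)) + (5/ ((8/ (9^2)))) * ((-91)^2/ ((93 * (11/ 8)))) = 4943160537/ 1503128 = 3288.58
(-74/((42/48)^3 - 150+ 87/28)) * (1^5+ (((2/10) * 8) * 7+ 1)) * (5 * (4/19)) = 70017024/9957197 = 7.03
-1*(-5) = 5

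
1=1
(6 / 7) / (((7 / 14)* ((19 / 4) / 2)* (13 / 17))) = 1632 / 1729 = 0.94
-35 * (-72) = 2520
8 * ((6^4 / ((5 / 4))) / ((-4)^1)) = -10368 / 5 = -2073.60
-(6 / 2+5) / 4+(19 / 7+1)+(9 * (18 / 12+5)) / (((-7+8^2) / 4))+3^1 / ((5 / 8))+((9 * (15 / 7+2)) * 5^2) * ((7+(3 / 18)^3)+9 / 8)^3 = 500845.72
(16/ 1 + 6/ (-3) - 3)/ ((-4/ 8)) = -22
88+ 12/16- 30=235/4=58.75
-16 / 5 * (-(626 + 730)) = 21696 / 5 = 4339.20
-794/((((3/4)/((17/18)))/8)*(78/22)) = -2375648/1053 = -2256.08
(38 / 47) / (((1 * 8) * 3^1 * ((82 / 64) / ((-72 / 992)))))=-0.00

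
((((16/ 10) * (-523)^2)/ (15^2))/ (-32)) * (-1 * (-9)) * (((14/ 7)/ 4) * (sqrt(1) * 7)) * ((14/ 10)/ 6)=-13402921/ 30000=-446.76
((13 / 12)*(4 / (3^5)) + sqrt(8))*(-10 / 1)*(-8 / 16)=65 / 729 + 10*sqrt(2)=14.23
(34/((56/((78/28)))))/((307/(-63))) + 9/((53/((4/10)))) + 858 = 857.72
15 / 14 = 1.07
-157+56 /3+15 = -370 /3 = -123.33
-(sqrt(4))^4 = -16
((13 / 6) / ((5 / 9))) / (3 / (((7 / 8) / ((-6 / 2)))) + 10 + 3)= 273 / 190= 1.44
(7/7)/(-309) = -1/309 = -0.00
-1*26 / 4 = -13 / 2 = -6.50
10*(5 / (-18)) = -25 / 9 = -2.78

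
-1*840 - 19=-859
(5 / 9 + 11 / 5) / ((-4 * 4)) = -31 / 180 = -0.17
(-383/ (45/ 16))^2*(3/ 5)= 37552384/ 3375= 11126.63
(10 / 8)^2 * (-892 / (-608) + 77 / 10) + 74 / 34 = 682179 / 41344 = 16.50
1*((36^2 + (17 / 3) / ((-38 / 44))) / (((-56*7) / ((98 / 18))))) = -36749 / 2052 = -17.91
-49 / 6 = -8.17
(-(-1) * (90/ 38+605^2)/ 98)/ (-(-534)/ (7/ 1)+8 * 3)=1738630/ 46683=37.24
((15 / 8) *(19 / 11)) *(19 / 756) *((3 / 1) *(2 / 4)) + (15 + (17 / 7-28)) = -22069 / 2112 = -10.45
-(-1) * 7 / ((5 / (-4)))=-28 / 5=-5.60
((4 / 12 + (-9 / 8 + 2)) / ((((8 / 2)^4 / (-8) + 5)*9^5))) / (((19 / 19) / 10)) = -145 / 19131876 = -0.00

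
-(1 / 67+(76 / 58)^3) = -3700813 / 1634063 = -2.26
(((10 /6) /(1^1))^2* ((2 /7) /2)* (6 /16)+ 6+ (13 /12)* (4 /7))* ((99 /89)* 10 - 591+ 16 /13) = -253737847 /64792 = -3916.19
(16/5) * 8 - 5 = 103/5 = 20.60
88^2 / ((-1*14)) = -3872 / 7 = -553.14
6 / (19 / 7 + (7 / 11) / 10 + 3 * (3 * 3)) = 1540 / 7643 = 0.20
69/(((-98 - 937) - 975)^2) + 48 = 64641623/1346700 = 48.00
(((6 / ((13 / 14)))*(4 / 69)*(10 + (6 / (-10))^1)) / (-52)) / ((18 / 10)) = -1316 / 34983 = -0.04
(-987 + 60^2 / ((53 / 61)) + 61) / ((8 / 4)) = 85261 / 53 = 1608.70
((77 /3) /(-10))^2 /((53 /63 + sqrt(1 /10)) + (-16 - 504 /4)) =-369086179 /7908505210 - 2614689 * sqrt(10) /79085052100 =-0.05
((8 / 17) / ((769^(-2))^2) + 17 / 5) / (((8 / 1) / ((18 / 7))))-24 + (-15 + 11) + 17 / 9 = 161864768026307 / 3060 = 52896983015.13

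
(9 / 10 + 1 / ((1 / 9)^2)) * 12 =982.80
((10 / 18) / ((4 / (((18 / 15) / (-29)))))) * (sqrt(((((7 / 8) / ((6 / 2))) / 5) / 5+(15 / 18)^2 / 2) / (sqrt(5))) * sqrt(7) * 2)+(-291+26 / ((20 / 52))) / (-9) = -sqrt(2261) * 5^(3 / 4) / 13050+1117 / 45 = 24.81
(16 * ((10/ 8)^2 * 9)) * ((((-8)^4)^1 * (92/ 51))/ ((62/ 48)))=678297600/ 527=1287092.22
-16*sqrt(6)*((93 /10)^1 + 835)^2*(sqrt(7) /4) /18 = -71284249*sqrt(42) /450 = -1026610.52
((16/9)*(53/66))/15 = 424/4455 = 0.10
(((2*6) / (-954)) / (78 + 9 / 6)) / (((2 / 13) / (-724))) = 18824 / 25281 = 0.74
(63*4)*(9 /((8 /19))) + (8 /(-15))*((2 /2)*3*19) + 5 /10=26783 /5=5356.60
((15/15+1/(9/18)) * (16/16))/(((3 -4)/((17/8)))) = -51/8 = -6.38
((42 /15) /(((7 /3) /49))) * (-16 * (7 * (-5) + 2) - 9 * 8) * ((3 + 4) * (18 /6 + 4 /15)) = 15327984 /25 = 613119.36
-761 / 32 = -23.78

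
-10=-10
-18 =-18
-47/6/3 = -2.61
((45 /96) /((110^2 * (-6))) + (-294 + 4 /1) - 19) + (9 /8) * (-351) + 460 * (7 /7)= -37771361 /154880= -243.88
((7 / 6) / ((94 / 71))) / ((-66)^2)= 497 / 2456784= 0.00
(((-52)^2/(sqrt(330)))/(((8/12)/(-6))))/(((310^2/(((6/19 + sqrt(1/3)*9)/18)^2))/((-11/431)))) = 338*sqrt(110)/983703625 + 183703*sqrt(330)/112142213250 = 0.00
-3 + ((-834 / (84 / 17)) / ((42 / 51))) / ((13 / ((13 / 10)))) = -23.50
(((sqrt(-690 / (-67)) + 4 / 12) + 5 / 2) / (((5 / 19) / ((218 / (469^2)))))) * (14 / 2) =35207 / 471345 + 4142 * sqrt(46230) / 10526705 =0.16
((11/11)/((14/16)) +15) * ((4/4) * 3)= 339/7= 48.43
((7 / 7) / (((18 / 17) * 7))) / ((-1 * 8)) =-17 / 1008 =-0.02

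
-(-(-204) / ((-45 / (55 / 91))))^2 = -559504 / 74529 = -7.51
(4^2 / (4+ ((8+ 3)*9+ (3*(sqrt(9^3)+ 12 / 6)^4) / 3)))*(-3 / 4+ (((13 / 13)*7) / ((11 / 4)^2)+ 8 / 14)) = 2531 / 149788562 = 0.00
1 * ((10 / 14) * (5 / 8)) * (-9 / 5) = -45 / 56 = -0.80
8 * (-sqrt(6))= -8 * sqrt(6)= -19.60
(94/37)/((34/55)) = 2585/629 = 4.11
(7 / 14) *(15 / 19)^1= 15 / 38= 0.39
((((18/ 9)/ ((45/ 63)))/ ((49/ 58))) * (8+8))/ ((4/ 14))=928/ 5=185.60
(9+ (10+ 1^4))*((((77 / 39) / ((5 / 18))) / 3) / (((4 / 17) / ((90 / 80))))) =11781 / 52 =226.56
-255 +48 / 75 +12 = -6059 / 25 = -242.36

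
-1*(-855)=855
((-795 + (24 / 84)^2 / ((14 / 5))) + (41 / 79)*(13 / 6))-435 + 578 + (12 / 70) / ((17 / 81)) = -8983064089 / 13819470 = -650.03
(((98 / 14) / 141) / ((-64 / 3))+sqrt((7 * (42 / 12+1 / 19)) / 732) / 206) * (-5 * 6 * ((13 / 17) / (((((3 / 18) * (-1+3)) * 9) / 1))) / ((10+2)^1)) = 455 / 306816 - 65 * sqrt(81130) / 32470544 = 0.00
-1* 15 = -15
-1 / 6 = -0.17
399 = 399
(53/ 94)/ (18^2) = 53/ 30456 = 0.00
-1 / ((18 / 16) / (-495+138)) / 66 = 476 / 99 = 4.81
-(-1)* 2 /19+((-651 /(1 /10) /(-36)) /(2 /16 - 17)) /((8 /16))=-21.33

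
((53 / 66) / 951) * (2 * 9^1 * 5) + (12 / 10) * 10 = 42109 / 3487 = 12.08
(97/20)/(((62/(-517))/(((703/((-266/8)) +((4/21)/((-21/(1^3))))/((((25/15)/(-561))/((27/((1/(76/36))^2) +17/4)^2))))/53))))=-36143.18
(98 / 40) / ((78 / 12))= 49 / 130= 0.38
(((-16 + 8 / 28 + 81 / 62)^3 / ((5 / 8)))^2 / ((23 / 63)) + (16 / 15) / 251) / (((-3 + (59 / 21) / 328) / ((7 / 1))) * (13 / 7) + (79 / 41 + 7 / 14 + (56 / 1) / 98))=132874578984960386649043777864 / 4670132382962356441775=28451994.10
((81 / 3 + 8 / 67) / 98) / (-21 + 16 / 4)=-1817 / 111622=-0.02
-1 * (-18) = 18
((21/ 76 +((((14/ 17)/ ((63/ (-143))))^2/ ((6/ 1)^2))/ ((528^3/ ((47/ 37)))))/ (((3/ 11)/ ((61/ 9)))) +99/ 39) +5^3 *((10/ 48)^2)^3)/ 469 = 1039464317466734567/ 172569619444730167296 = 0.01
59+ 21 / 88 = 5213 / 88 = 59.24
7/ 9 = 0.78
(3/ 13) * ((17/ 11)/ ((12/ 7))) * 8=238/ 143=1.66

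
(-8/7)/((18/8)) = -32/63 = -0.51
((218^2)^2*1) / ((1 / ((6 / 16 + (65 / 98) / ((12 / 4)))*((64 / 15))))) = 12665839470208 / 2205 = 5744144884.45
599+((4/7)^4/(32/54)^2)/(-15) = 598.98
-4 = -4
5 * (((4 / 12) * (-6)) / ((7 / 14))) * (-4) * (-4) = -320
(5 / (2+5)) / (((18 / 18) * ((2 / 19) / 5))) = 475 / 14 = 33.93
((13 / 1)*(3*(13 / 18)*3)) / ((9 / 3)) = 169 / 6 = 28.17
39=39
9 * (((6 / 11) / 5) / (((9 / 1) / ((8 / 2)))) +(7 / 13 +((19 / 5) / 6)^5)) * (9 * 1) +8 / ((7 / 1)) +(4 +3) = 19200935099 / 300300000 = 63.94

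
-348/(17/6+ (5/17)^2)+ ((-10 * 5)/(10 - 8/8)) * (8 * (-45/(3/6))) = 19648568/5063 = 3880.82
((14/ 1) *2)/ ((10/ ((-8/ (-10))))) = 56/ 25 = 2.24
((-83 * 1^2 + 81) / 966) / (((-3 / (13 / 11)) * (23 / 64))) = 832 / 366597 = 0.00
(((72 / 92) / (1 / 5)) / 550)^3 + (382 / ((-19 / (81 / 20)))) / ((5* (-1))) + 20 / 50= 1283477451337 / 76922815750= 16.69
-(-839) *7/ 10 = 587.30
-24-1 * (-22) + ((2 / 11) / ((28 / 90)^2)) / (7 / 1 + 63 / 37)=-619307 / 347116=-1.78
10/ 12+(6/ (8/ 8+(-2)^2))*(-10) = -67/ 6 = -11.17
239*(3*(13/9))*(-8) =-24856/3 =-8285.33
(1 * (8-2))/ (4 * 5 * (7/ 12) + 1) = 9/ 19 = 0.47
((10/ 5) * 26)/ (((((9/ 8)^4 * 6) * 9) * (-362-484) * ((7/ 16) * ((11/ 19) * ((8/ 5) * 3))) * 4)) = -2529280/ 17309564811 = -0.00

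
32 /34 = 16 /17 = 0.94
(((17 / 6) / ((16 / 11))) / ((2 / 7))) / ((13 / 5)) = 6545 / 2496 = 2.62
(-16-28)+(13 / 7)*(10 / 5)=-282 / 7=-40.29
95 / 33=2.88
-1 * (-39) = 39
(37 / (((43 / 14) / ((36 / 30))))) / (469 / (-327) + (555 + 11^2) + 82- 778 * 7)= -1016316 / 329690675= -0.00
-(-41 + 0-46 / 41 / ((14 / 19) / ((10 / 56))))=331661 / 8036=41.27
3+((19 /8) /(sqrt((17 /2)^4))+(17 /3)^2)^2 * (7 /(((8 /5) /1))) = 979256017211 /216486432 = 4523.41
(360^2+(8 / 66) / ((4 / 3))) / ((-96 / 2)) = -1425601 / 528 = -2700.00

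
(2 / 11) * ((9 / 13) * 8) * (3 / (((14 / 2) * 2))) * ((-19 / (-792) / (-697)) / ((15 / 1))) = -19 / 38373335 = -0.00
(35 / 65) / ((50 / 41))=287 / 650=0.44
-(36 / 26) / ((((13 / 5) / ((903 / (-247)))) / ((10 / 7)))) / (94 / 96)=5572800 / 1961921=2.84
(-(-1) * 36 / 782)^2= 324 / 152881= 0.00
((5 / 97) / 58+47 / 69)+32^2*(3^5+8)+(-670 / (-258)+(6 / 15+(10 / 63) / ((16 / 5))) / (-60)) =108117755384608219 / 420647018400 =257027.27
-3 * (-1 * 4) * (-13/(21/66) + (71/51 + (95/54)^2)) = -12620533/28917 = -436.44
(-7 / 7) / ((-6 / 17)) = 17 / 6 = 2.83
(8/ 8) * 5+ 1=6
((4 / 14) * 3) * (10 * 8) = 480 / 7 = 68.57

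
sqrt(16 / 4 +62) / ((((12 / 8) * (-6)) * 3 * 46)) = -sqrt(66) / 1242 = -0.01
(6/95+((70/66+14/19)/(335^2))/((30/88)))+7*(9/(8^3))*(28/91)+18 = 2890102126537/159664752000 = 18.10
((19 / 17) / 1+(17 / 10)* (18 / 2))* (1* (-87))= -242817 / 170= -1428.34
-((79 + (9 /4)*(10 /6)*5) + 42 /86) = -16897 /172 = -98.24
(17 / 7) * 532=1292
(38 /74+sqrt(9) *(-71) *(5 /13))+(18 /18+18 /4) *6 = -23285 /481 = -48.41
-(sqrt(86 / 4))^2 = -43 / 2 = -21.50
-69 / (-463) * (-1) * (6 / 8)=-207 / 1852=-0.11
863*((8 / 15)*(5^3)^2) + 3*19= 21575171 / 3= 7191723.67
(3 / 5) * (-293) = -175.80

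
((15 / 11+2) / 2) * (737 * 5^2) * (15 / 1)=929625 / 2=464812.50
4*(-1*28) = -112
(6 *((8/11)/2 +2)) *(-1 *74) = -11544/11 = -1049.45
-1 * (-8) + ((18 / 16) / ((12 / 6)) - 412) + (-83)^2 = 103769 / 16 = 6485.56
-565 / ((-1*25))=22.60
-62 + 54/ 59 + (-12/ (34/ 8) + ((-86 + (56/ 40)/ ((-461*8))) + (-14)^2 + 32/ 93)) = 79871948887/ 1720064760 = 46.44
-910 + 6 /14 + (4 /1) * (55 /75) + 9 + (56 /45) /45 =-12723628 /14175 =-897.61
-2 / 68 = -1 / 34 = -0.03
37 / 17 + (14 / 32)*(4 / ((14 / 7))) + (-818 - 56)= -118449 / 136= -870.95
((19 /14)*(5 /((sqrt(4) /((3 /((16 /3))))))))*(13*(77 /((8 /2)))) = 122265 /256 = 477.60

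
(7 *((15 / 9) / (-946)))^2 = 1225 / 8054244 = 0.00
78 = 78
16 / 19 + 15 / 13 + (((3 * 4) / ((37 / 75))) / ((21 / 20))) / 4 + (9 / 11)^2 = 65462440 / 7740733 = 8.46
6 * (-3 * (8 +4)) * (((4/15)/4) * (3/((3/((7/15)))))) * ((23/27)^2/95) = -29624/577125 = -0.05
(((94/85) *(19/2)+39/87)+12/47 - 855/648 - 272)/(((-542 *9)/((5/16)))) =2186406017/130208414976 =0.02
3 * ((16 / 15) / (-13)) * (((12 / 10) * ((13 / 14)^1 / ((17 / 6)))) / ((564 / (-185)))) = 888 / 27965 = 0.03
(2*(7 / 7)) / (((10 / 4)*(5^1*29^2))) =4 / 21025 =0.00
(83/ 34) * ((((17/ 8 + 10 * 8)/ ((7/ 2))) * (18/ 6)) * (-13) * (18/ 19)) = -19140381/ 9044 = -2116.36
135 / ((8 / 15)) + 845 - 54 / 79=693583 / 632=1097.44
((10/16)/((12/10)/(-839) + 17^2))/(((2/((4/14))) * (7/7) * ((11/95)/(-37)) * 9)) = -73727125/6721262856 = -0.01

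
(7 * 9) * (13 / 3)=273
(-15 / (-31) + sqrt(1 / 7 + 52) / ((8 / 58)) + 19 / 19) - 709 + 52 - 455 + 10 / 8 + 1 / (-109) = -14992965 / 13516 + 29 * sqrt(2555) / 28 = -1056.92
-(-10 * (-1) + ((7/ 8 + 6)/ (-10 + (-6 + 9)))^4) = -107495585/ 9834496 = -10.93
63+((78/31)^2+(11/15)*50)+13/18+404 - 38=8177107/17298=472.72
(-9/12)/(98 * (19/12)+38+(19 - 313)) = 9/1210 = 0.01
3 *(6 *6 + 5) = 123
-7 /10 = -0.70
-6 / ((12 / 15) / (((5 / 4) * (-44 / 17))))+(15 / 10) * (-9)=183 / 17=10.76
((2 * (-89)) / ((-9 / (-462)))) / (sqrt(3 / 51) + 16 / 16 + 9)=-4660040 / 5097 + 27412 * sqrt(17) / 5097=-892.10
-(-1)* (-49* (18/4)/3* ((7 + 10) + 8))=-3675/2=-1837.50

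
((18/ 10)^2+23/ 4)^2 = 808201/ 10000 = 80.82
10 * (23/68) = 115/34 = 3.38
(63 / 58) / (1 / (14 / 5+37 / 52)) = 57519 / 15080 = 3.81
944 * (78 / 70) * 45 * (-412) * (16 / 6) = -52005229.71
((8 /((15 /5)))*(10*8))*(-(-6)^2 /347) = -7680 /347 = -22.13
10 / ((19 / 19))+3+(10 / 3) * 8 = 119 / 3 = 39.67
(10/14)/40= 1/56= 0.02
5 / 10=1 / 2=0.50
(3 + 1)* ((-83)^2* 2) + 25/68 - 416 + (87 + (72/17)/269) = 1002097649/18292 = 54783.38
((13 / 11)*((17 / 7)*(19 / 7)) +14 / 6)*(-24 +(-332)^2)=1803974000 / 1617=1115630.18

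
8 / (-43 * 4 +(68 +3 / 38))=-304 / 3949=-0.08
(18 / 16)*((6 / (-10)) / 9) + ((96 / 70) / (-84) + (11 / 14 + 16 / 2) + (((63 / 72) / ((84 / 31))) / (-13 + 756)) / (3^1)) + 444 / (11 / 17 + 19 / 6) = 2551586393347 / 20393745120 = 125.12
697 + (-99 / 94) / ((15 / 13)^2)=1636091 / 2350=696.21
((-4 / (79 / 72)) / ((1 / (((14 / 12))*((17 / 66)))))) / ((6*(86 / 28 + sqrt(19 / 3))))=-286552 / 1584187 + 93296*sqrt(57) / 4752561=-0.03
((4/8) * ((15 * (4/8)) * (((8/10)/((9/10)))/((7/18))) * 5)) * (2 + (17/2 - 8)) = 750/7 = 107.14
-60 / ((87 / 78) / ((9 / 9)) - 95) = 1560 / 2441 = 0.64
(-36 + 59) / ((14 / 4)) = 46 / 7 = 6.57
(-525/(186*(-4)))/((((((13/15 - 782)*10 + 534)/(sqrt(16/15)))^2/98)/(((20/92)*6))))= 77175/42480203464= 0.00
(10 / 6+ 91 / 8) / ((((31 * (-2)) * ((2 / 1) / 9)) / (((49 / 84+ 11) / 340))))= -43507 / 1349120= -0.03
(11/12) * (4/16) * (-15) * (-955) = 52525/16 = 3282.81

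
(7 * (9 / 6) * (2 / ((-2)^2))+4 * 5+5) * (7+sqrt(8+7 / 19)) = 121 * sqrt(3021) / 76+847 / 4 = 299.26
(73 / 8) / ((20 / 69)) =31.48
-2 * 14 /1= -28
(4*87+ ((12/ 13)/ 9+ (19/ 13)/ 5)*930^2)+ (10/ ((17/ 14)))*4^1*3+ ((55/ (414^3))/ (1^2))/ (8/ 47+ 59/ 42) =341971.44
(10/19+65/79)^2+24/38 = 5523573/2253001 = 2.45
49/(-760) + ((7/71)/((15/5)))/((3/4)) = -10031/485640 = -0.02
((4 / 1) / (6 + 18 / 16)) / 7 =32 / 399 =0.08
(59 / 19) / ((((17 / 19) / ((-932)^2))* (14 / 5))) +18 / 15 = 640610914 / 595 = 1076657.00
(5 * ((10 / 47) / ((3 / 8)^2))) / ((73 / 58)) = 185600 / 30879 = 6.01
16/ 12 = 4/ 3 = 1.33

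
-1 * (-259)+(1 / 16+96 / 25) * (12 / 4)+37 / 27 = 2938441 / 10800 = 272.08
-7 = -7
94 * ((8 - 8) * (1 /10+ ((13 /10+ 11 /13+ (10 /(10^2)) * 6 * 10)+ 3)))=0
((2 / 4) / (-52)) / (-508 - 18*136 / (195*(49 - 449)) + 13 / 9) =1125 / 59263328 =0.00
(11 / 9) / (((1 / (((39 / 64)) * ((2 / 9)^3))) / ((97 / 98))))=13871 / 1714608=0.01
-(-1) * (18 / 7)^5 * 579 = 1094059872 / 16807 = 65095.49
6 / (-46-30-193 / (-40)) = -0.08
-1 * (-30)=30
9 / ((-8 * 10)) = -9 / 80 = -0.11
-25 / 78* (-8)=100 / 39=2.56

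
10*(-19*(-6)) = 1140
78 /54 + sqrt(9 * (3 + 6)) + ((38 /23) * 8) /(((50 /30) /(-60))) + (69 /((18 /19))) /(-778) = -149925857 /322092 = -465.48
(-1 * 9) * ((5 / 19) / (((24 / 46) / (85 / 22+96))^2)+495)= -13422400685 / 147136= -91224.45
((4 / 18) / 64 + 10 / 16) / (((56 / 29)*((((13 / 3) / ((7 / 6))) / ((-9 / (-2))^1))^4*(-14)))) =-187499529 / 3743547392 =-0.05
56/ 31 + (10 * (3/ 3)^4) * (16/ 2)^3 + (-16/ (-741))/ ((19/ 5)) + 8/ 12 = 2235700750/ 436449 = 5122.48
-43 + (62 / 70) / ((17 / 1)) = -25554 / 595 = -42.95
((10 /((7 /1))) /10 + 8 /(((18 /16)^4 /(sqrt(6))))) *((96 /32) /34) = 3 /238 + 16384 *sqrt(6) /37179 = 1.09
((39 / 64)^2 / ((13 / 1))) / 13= 9 / 4096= 0.00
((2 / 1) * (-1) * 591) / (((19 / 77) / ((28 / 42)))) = -60676 / 19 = -3193.47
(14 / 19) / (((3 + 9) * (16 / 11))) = 77 / 1824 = 0.04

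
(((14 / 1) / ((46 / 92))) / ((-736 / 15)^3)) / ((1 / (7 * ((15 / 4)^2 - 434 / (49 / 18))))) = 384638625 / 1594753024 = 0.24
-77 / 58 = -1.33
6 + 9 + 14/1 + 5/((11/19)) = 414/11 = 37.64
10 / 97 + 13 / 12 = 1381 / 1164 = 1.19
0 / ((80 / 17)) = 0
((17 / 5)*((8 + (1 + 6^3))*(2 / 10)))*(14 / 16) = 1071 / 8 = 133.88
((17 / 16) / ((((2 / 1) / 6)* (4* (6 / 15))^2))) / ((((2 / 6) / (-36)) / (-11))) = 378675 / 256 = 1479.20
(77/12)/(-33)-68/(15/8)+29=-7.46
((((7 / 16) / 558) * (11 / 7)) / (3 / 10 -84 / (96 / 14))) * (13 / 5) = -143 / 533448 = -0.00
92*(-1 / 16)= -23 / 4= -5.75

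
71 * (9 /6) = 213 /2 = 106.50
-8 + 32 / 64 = -15 / 2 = -7.50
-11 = -11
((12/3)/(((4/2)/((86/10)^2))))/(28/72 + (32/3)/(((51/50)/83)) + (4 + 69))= 8772/55825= 0.16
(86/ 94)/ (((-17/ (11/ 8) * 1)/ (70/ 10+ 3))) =-2365/ 3196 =-0.74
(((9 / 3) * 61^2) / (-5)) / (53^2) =-11163 / 14045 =-0.79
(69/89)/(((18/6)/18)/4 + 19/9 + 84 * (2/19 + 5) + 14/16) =47196/26290511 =0.00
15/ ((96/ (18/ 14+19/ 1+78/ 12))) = 1875/ 448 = 4.19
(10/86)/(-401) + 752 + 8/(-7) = 90629173/120701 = 750.86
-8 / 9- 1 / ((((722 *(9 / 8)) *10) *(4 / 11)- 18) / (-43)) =-28231 / 32292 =-0.87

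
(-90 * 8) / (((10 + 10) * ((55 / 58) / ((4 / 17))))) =-8352 / 935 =-8.93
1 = 1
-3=-3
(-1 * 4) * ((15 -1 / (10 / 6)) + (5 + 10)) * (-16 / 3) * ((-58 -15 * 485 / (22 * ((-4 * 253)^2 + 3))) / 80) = -128068247006 / 281640425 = -454.72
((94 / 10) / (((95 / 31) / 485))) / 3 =141329 / 285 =495.89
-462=-462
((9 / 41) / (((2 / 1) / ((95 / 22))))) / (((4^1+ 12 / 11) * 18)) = 95 / 18368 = 0.01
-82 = -82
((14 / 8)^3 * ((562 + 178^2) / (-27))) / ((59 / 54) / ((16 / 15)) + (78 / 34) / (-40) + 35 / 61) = -28674029965 / 6902193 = -4154.34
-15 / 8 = -1.88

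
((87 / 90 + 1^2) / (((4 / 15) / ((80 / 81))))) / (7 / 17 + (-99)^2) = 5015 / 6748272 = 0.00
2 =2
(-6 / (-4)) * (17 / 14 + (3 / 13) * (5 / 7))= 753 / 364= 2.07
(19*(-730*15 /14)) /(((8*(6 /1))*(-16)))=34675 /1792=19.35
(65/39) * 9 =15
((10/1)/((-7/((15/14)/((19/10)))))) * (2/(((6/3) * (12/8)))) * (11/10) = -550/931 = -0.59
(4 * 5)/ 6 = 10/ 3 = 3.33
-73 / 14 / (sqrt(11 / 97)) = -73 * sqrt(1067) / 154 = -15.48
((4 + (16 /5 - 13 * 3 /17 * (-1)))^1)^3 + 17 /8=4214903669 /4913000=857.91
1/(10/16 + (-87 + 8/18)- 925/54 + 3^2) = -216/20317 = -0.01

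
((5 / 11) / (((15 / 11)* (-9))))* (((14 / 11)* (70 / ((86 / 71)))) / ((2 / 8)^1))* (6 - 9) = 139160 / 4257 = 32.69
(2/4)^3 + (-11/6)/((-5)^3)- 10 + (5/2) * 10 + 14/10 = 49619/3000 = 16.54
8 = 8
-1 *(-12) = 12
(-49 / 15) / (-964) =49 / 14460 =0.00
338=338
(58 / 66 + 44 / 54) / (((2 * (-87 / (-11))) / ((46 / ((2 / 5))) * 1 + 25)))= 35210 / 2349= 14.99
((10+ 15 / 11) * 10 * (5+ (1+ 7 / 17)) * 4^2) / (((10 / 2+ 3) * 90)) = 27250 / 1683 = 16.19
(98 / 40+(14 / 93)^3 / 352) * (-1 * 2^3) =-867100276 / 44239635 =-19.60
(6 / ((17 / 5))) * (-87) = -2610 / 17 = -153.53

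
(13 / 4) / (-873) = -13 / 3492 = -0.00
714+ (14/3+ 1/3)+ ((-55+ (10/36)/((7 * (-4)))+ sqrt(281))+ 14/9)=sqrt(281)+ 335435/504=682.31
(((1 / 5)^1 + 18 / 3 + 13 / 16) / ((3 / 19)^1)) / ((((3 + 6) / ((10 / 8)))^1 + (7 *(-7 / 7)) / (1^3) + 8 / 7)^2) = 870485 / 35344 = 24.63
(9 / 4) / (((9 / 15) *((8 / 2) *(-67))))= -15 / 1072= -0.01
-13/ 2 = -6.50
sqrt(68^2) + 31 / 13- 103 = -424 / 13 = -32.62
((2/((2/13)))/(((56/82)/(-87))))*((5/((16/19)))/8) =-4405245/3584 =-1229.14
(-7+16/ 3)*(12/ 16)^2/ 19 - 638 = -193967/ 304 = -638.05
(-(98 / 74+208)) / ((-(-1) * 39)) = -7745 / 1443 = -5.37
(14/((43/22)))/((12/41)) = 3157/129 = 24.47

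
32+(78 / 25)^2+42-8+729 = 502959 / 625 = 804.73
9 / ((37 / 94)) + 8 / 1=1142 / 37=30.86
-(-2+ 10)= -8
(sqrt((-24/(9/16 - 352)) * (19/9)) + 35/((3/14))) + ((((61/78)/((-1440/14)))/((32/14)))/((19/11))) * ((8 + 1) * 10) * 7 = 162.50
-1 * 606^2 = -367236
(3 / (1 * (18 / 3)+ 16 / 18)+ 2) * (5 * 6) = 2265 / 31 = 73.06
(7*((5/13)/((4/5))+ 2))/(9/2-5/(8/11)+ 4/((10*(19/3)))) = -7.51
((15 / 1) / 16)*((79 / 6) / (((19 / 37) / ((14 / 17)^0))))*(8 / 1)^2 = 29230 / 19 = 1538.42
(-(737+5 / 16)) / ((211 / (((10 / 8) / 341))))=-58985 / 4604864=-0.01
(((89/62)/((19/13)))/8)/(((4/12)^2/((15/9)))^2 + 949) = 260325/2012269024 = 0.00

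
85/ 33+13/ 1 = 514/ 33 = 15.58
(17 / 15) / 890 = 17 / 13350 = 0.00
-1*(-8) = 8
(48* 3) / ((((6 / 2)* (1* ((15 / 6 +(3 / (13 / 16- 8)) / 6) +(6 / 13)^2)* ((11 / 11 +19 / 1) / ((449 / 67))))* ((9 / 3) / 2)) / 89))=2485254512 / 6884317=361.00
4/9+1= 13/9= 1.44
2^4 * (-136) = -2176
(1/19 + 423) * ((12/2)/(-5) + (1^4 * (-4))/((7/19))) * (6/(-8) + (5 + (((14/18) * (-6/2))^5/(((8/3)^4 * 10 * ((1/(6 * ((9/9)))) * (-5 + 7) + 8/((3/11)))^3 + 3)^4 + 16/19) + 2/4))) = -11201452169453236957515048978603188759440017163751/462319180493206196529785314116902097240266825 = -24228.83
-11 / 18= -0.61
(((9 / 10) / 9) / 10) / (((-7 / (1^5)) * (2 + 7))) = -1 / 6300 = -0.00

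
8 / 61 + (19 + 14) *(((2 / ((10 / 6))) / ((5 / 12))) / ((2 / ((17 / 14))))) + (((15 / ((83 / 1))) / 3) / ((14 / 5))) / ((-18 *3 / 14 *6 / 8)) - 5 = 3791258419 / 71768025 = 52.83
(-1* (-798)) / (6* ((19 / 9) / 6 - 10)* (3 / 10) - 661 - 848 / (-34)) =-406980 / 333247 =-1.22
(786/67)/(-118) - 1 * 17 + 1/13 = -874769/51389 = -17.02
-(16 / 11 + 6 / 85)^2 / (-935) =2033476 / 817400375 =0.00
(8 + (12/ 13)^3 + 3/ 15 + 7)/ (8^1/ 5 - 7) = -175612/ 59319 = -2.96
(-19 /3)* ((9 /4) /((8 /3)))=-171 /32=-5.34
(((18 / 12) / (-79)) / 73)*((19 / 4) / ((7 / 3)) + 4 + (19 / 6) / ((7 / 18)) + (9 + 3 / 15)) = -9819 / 1614760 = -0.01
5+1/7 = 36/7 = 5.14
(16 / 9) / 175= 16 / 1575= 0.01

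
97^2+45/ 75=47048/ 5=9409.60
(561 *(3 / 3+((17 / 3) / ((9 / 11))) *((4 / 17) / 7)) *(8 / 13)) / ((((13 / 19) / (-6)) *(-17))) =779152 / 3549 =219.54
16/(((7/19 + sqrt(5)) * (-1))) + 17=7995/439 - 1444 * sqrt(5)/439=10.86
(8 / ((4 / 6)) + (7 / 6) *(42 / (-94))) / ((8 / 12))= 3237 / 188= 17.22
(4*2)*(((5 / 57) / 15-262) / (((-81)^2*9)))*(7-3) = -1433632 / 10097379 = -0.14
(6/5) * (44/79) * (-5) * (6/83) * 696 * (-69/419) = 76070016/2747383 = 27.69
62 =62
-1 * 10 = -10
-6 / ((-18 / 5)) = 5 / 3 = 1.67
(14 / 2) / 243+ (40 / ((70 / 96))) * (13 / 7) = 1213399 / 11907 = 101.91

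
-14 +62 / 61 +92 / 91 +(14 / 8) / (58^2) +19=524943961 / 74694256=7.03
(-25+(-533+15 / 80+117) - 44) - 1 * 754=-19821 / 16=-1238.81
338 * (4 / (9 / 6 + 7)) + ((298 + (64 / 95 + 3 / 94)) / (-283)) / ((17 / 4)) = 3411425998 / 21481115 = 158.81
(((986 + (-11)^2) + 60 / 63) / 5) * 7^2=162869 / 15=10857.93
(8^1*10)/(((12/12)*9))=8.89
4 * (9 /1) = 36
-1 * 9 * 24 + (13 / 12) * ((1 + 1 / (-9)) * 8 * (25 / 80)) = -5767 / 27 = -213.59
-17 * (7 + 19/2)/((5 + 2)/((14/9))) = -187/3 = -62.33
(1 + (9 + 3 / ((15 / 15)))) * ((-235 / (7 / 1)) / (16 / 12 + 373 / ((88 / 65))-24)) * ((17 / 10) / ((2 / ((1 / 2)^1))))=-342771 / 467257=-0.73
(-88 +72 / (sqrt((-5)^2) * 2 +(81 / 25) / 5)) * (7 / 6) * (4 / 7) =-216256 / 3993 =-54.16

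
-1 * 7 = -7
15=15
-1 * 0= 0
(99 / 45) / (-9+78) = 0.03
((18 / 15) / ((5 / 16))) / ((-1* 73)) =-0.05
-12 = -12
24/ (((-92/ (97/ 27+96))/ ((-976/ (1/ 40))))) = 1014285.60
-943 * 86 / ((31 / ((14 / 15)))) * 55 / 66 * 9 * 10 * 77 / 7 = -62445460 / 31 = -2014369.68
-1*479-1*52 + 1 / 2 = -1061 / 2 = -530.50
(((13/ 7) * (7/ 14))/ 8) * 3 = 39/ 112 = 0.35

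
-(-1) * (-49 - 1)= -50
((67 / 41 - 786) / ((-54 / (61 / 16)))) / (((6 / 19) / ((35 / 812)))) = 186361405 / 24655104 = 7.56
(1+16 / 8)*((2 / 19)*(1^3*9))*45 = 2430 / 19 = 127.89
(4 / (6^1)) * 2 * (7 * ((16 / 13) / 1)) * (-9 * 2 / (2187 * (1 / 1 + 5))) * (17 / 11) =-7616 / 312741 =-0.02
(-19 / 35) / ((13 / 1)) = -0.04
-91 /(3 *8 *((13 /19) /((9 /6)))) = -133 /16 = -8.31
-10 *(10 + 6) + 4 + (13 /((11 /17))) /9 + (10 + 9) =-13342 /99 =-134.77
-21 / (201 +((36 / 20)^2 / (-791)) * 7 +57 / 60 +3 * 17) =-237300 / 2858011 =-0.08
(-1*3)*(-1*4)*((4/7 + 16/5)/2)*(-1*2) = -1584/35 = -45.26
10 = 10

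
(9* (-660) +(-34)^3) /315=-45244 /315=-143.63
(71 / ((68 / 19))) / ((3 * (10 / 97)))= 130853 / 2040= 64.14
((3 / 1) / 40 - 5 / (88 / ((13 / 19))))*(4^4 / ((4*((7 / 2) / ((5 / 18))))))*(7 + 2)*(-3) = -7248 / 1463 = -4.95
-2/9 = -0.22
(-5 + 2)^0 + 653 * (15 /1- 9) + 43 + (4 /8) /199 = 1576877 /398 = 3962.00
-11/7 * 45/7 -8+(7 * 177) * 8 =484801/49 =9893.90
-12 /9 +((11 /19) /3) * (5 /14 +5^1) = -239 /798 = -0.30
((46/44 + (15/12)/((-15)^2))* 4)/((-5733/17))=-35377/2837835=-0.01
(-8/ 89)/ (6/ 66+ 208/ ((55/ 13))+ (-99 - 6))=0.00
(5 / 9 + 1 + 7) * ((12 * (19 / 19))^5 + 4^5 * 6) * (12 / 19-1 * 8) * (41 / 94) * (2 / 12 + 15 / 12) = -79825123840 / 8037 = -9932204.04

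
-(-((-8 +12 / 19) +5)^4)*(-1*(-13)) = 53308125 / 130321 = 409.05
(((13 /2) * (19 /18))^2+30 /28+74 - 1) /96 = 1099039 /870912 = 1.26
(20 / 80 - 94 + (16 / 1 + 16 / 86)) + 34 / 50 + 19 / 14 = -2273357 / 30100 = -75.53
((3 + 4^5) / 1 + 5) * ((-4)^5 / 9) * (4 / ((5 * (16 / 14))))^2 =-4315136 / 75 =-57535.15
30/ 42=5/ 7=0.71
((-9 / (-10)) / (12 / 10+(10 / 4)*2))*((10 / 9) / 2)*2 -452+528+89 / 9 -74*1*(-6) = 147884 / 279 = 530.05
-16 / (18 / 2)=-16 / 9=-1.78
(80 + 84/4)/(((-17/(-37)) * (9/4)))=14948/153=97.70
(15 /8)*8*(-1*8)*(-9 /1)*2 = 2160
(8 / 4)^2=4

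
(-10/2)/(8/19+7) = -95/141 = -0.67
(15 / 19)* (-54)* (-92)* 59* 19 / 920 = 4779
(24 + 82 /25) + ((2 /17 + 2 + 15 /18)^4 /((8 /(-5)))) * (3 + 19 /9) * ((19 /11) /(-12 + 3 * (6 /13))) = 428839480570187 /6429647030400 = 66.70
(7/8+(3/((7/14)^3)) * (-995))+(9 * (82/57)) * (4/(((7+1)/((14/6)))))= -3627331/152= -23864.02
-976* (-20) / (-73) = -19520 / 73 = -267.40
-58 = -58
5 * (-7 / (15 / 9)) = -21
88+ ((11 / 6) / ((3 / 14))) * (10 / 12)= 5137 / 54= 95.13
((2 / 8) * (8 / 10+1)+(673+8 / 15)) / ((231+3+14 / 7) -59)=40439 / 10620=3.81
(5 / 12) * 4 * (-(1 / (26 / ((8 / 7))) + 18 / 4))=-4135 / 546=-7.57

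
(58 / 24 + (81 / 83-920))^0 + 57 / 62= 119 / 62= 1.92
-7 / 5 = -1.40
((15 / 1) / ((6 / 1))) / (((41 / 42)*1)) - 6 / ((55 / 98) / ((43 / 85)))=-545769 / 191675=-2.85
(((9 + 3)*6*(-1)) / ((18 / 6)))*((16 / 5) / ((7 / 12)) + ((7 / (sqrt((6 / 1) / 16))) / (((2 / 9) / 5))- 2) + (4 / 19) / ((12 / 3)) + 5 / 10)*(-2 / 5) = 128904 / 3325 + 1008*sqrt(6) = 2507.85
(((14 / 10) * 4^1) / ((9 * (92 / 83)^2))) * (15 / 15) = 48223 / 95220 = 0.51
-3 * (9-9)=0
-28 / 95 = -0.29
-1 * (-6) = 6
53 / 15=3.53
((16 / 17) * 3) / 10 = 0.28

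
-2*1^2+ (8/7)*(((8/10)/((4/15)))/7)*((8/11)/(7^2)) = -52630/26411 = -1.99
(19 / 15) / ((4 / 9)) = 57 / 20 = 2.85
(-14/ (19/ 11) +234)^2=51028.43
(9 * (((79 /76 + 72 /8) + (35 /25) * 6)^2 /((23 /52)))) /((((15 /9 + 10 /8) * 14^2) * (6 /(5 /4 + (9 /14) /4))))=189010107 /66424000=2.85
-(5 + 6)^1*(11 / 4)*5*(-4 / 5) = 121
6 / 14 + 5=38 / 7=5.43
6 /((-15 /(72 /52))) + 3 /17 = -417 /1105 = -0.38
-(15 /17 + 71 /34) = -101 /34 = -2.97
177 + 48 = 225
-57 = -57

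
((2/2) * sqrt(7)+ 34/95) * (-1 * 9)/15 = -3 * sqrt(7)/5 - 102/475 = -1.80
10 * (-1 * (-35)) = 350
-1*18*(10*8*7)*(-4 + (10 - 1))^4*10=-63000000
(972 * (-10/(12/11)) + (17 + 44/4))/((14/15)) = -66615/7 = -9516.43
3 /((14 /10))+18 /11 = 291 /77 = 3.78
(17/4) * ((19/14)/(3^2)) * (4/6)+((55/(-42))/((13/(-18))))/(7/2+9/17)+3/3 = 2527579/1346436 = 1.88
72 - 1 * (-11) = 83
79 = 79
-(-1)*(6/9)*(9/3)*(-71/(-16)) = 71/8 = 8.88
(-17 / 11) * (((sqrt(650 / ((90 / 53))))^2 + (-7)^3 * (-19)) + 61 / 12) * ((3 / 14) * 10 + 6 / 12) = -28202.32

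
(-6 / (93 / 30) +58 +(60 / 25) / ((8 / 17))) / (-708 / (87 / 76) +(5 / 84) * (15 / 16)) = -123170656 / 1245363465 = -0.10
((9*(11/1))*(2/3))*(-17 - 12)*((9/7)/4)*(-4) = 2460.86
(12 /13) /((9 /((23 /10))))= 46 /195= 0.24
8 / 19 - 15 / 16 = -157 / 304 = -0.52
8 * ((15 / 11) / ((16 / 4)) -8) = -674 / 11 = -61.27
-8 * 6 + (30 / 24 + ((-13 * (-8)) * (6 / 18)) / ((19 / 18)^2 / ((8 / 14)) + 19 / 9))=-804469 / 21052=-38.21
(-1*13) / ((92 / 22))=-143 / 46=-3.11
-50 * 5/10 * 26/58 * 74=-24050/29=-829.31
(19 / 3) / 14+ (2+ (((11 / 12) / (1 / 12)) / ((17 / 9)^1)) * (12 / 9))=7295 / 714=10.22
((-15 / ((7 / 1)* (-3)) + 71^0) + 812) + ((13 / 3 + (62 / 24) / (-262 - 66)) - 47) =7081229 / 9184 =771.04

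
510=510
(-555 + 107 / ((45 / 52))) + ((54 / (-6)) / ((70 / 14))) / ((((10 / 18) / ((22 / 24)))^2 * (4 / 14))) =-16146263 / 36000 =-448.51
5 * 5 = 25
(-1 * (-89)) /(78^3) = 0.00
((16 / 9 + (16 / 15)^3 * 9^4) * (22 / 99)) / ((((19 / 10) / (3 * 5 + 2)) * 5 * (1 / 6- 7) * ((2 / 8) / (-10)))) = 9748427776 / 525825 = 18539.30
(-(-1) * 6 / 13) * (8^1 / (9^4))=16 / 28431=0.00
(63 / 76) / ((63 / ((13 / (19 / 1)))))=13 / 1444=0.01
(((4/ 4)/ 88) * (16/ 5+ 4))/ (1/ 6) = 27/ 55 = 0.49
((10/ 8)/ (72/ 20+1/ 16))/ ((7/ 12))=1200/ 2051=0.59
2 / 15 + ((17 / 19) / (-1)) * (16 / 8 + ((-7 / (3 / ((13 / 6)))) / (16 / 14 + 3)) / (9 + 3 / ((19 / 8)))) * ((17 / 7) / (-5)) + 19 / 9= 15943391 / 5206950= 3.06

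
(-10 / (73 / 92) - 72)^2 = 38142976 / 5329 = 7157.62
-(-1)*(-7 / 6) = -7 / 6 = -1.17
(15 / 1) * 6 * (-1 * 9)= -810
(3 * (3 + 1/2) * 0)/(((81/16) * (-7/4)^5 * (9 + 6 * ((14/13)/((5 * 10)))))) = 0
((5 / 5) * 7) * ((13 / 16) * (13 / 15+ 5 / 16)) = 6.71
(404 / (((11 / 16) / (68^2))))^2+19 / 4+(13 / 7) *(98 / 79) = 282309458485583245 / 38236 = 7383341837158.26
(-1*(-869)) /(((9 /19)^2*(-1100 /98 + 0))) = -1397431 /4050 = -345.04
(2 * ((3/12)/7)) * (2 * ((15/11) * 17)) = 255/77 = 3.31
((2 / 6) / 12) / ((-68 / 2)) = -1 / 1224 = -0.00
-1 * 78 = -78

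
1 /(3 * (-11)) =-1 /33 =-0.03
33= 33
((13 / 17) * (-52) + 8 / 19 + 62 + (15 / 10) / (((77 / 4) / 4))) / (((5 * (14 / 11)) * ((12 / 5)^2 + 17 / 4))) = 5712380 / 15842827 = 0.36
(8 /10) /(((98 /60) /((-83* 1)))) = -1992 /49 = -40.65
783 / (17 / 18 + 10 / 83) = 1169802 / 1591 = 735.26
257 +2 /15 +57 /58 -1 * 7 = 218471 /870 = 251.12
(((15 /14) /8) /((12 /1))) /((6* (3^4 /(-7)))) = -5 /31104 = -0.00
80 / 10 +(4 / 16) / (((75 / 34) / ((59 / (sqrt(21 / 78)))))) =8 +1003 * sqrt(182) / 1050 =20.89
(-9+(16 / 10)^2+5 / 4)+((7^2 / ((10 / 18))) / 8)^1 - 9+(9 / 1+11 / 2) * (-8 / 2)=-12233 / 200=-61.16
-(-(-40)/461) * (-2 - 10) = 480/461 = 1.04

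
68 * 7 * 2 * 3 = 2856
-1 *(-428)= 428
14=14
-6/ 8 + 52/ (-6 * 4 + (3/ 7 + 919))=-4337/ 6268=-0.69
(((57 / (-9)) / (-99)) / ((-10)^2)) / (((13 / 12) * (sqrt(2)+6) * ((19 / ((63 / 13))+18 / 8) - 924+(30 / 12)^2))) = -798 / 6980555725+133 * sqrt(2) / 6980555725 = -0.00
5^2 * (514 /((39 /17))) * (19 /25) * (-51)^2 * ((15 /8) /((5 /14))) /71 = 1511381277 /1846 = 818733.09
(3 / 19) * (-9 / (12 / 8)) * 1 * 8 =-144 / 19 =-7.58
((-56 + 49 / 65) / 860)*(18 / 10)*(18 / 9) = -32319 / 139750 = -0.23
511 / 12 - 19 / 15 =2479 / 60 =41.32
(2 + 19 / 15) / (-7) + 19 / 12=67 / 60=1.12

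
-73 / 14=-5.21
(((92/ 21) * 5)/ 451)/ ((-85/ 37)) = -3404/ 161007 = -0.02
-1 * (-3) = 3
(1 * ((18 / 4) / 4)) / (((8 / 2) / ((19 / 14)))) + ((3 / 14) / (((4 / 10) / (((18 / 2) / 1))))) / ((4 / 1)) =711 / 448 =1.59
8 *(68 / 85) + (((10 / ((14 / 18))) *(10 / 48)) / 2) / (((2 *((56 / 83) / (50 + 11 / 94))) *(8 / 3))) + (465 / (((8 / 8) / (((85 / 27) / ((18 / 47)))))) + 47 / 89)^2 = 2558783717338807201679 / 175083776501760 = 14614624.89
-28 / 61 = -0.46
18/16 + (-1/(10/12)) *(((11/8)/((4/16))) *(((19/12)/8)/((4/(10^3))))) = -5207/16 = -325.44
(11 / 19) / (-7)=-11 / 133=-0.08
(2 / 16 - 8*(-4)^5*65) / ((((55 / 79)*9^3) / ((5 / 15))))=112175813 / 320760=349.72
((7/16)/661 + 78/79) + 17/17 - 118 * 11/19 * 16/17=-16815248917/269867792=-62.31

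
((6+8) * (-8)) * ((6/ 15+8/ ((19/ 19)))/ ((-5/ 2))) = 9408/ 25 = 376.32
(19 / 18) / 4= 19 / 72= 0.26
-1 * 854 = -854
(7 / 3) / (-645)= -7 / 1935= -0.00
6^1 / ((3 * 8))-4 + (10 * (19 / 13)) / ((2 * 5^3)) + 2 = -2199 / 1300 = -1.69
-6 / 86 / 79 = -3 / 3397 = -0.00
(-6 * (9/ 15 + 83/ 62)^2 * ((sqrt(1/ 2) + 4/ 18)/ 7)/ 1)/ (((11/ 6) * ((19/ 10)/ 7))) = -3250809 * sqrt(2)/ 1004245-1444804/ 1004245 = -6.02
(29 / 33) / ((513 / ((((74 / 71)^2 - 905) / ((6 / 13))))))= -156168103 / 46548594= -3.35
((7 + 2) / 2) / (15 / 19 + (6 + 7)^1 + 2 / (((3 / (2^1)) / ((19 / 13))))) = 6669 / 23324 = 0.29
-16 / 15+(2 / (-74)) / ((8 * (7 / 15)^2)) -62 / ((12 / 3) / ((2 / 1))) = -6979799 / 217560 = -32.08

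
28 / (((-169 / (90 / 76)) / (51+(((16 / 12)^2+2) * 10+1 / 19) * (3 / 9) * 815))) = -370887860 / 183027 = -2026.41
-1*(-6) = 6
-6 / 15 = -2 / 5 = -0.40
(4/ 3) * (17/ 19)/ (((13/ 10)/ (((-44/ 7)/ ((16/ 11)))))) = -3.97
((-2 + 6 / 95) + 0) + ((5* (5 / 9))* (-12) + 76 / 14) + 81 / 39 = -720077 / 25935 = -27.76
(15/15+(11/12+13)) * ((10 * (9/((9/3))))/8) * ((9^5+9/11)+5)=581394685/176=3303378.89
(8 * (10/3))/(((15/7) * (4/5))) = 140/9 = 15.56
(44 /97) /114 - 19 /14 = -104743 /77406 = -1.35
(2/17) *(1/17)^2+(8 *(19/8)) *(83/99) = 7747999/486387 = 15.93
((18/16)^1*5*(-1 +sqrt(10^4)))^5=1754844108017034375/32768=53553592163605.79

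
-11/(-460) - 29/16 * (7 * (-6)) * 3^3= 1890967/920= 2055.40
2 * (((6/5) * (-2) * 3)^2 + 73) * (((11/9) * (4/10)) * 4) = 549296/1125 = 488.26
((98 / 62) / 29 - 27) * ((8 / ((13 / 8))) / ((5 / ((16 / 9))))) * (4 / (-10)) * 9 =49610752 / 292175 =169.80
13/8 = 1.62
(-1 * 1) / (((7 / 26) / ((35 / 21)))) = -130 / 21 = -6.19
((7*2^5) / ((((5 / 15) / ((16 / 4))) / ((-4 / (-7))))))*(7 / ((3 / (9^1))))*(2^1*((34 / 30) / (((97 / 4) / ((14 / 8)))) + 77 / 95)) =530460672 / 9215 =57564.91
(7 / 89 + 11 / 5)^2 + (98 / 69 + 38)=609573524 / 13663725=44.61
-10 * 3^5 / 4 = -1215 / 2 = -607.50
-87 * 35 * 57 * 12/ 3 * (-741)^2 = -381204975060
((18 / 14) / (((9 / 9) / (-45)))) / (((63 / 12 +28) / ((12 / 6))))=-3240 / 931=-3.48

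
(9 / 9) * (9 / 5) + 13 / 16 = 209 / 80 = 2.61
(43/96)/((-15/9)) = -43/160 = -0.27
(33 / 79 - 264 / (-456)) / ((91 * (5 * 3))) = 1496 / 2048865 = 0.00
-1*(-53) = 53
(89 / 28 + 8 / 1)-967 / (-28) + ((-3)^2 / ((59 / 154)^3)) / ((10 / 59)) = 120615916 / 121835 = 989.99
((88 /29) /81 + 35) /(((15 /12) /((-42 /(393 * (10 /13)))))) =-3.89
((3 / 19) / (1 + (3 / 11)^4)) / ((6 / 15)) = 219615 / 559436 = 0.39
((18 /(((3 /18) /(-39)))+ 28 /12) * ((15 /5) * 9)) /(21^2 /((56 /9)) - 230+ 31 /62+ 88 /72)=8183592 /11333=722.10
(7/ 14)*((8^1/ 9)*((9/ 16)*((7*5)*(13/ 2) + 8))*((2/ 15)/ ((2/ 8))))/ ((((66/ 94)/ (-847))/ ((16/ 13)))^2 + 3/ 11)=526401094912/ 4572107445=115.13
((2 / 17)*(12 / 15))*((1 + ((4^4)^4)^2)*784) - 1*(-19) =115697978830306307743439 / 85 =1361152692121250679334.58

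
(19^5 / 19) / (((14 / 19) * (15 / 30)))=2476099 / 7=353728.43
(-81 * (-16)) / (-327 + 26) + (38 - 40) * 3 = -3102 / 301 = -10.31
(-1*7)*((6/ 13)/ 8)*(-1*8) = 3.23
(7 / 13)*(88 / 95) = 616 / 1235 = 0.50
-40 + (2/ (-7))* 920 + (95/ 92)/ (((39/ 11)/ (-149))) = -8696495/ 25116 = -346.25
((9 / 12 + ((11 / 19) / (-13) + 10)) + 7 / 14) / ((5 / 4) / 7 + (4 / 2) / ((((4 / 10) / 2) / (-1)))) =-77497 / 67925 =-1.14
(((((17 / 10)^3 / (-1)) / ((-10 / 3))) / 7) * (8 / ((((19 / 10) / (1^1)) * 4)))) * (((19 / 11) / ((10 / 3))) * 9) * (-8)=-397953 / 48125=-8.27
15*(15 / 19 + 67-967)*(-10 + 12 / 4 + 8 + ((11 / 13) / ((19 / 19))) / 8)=-29471625 / 1976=-14914.79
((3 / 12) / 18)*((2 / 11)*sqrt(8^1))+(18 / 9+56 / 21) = sqrt(2) / 198+14 / 3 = 4.67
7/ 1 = 7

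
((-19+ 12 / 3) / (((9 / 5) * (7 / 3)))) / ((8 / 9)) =-225 / 56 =-4.02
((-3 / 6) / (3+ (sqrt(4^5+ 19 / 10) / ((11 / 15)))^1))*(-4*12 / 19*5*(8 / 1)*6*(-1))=464640 / 970007 - 21120*sqrt(102590) / 970007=-6.49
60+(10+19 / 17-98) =-457 / 17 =-26.88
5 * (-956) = -4780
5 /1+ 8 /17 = 93 /17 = 5.47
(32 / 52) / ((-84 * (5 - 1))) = -1 / 546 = -0.00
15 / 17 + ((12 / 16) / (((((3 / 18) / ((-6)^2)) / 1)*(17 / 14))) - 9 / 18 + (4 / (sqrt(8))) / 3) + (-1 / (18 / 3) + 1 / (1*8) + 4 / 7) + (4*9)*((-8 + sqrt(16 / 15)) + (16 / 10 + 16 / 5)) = sqrt(2) / 3 + 273089 / 14280 + 48*sqrt(15) / 5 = 56.78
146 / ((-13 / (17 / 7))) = -2482 / 91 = -27.27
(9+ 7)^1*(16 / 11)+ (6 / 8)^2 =4195 / 176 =23.84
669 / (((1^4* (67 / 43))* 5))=28767 / 335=85.87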